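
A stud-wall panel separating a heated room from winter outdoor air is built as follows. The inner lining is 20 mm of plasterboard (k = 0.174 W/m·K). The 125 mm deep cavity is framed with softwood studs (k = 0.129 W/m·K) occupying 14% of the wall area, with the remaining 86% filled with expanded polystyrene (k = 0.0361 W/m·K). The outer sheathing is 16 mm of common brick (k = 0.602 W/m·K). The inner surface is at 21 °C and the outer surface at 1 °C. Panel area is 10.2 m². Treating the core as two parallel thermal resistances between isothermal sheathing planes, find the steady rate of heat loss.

Q ≈ 75.9 W

Sheathing layers in series; stud and cavity paths in parallel between them.
R_inner = 0.02/(0.174×10.2) = 0.01127 K/W
R_stud  = 0.125/(0.129×0.14×10.2) = 0.6786 K/W
R_cav   = 0.125/(0.0361×0.86×10.2) = 0.3947 K/W
1/R_core = 1/R_stud + 1/R_cav → R_core = 0.2496 K/W
R_outer = 0.016/(0.602×10.2) = 0.002606 K/W
R_total = 0.2634 K/W
Q = ΔT/R_total = 20/0.2634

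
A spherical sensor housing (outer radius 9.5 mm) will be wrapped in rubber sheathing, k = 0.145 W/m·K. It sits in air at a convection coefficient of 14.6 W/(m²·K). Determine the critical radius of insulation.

For a sphere r_cr = 2k/h = 2×0.145/14.6
r_cr = 19.9 mm; since the bare radius (9.5 mm) is below r_cr, adding a thin layer of insulation will *increase* heat loss.

r_cr ≈ 19.9 mm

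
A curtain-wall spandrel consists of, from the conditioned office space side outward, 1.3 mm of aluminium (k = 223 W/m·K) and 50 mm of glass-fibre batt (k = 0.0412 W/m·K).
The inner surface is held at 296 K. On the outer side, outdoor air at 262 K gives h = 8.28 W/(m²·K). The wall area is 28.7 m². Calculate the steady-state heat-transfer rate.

Q ≈ 731 W

Series thermal resistances:
R_aluminium = L/(kA) = 0.0013/(223×28.7) = 2.031×10^-7 K/W
R_glass-fibre batt = L/(kA) = 0.05/(0.0412×28.7) = 0.04229 K/W
R_outer film = 1/(h_o·A) = 1/(8.28×28.7) = 0.004208 K/W
R_total = 0.04649 K/W
Q = ΔT / R_total = 34 / 0.04649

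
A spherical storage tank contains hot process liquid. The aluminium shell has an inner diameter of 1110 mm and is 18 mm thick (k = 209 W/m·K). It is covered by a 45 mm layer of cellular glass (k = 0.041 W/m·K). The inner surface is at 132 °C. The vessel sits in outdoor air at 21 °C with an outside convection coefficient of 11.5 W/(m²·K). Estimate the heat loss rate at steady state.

Q ≈ 419 W

Each spherical layer contributes R = (1/r_i − 1/r_o)/(4πk):
R_aluminium shell = (1/0.555 − 1/0.573)/(4π×209) = 2.155×10^-5 K/W
R_cellular glass = (1/0.573 − 1/0.618)/(4π×0.041) = 0.2466 K/W
R_outer film = 1/(h·4πr_o²) = 1/(11.5×4π×0.618²) = 0.01812 K/W
R_total = 0.2648 K/W
Q = ΔT/R_total = 111/0.2648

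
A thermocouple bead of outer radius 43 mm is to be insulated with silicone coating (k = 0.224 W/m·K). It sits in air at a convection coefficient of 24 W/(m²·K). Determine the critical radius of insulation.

For a sphere r_cr = 2k/h = 2×0.224/24
r_cr = 18.7 mm; since the bare radius (43 mm) is above r_cr, any added insulation will reduce heat loss.

r_cr ≈ 18.7 mm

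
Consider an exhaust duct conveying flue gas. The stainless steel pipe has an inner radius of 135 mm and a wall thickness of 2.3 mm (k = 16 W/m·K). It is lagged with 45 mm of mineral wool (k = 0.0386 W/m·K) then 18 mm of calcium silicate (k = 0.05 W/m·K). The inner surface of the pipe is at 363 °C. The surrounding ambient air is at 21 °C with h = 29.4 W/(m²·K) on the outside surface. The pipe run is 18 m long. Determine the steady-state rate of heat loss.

Cylindrical conduction, so R = ln(r₂/r₁)/(2πkL) per layer, in series:
R_stainless steel pipe wall = ln(137.3/135)/(2π×16×18) = 9.336×10^-6 K/W
R_mineral wool = ln(182.3/137.3)/(2π×0.0386×18) = 0.06494 K/W
R_calcium silicate = ln(200.3/182.3)/(2π×0.05×18) = 0.01665 K/W
R_outer film = 1/(h_o·2πr_oL) = 1/(29.4×2π×0.2003×18) = 0.001501 K/W
R_total = 0.0831 K/W
Q = ΔT/R_total = 342/0.0831

Q ≈ 4120 W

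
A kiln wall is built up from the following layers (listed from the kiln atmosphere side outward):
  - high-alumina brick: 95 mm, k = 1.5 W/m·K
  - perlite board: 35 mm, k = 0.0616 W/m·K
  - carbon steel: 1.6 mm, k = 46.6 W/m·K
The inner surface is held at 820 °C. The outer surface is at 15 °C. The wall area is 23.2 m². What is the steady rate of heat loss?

Model the wall as resistances in series:
R_high-alumina brick = L/(kA) = 0.095/(1.5×23.2) = 0.00273 K/W
R_perlite board = L/(kA) = 0.035/(0.0616×23.2) = 0.02449 K/W
R_carbon steel = L/(kA) = 0.0016/(46.6×23.2) = 1.48×10^-6 K/W
R_total = 0.02722 K/W
Q = ΔT / R_total = 805 / 0.02722

Q ≈ 29600 W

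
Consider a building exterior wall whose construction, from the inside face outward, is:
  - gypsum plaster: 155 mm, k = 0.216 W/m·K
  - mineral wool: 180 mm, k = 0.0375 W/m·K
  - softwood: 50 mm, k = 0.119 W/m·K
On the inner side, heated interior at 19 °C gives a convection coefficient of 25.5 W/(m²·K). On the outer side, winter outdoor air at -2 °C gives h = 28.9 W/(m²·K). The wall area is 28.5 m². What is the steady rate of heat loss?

Q ≈ 99.6 W

Treating each layer as a thermal resistance in series:
R_inner film = 1/(h_i·A) = 1/(25.5×28.5) = 0.001376 K/W
R_gypsum plaster = L/(kA) = 0.155/(0.216×28.5) = 0.02518 K/W
R_mineral wool = L/(kA) = 0.18/(0.0375×28.5) = 0.1684 K/W
R_softwood = L/(kA) = 0.05/(0.119×28.5) = 0.01474 K/W
R_outer film = 1/(h_o·A) = 1/(28.9×28.5) = 0.001214 K/W
R_total = 0.2109 K/W
Q = ΔT / R_total = 21 / 0.2109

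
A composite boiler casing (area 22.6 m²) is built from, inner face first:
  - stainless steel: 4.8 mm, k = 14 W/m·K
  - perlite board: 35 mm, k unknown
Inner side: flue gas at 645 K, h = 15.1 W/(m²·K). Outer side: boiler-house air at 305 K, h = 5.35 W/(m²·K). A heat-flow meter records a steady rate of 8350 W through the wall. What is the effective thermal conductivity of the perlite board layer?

k ≈ 0.0525 W/(m·K)

Using the resistance-network approach (series):
R_inner film = 1/(h_i·A) = 1/(15.1×22.6) = 0.00293 K/W
R_stainless steel = L/(kA) = 0.0048/(14×22.6) = 1.517×10^-5 K/W
R_outer film = 1/(h_o·A) = 1/(5.35×22.6) = 0.008271 K/W
Sum of known resistances R_other = 0.01122 K/W
Total R = ΔT/Q = 340/8350 = 0.04072 K/W
R_perlite board = R_total − R_other = 0.0295 K/W
k = L/(R·A) = 0.035/(0.0295×22.6)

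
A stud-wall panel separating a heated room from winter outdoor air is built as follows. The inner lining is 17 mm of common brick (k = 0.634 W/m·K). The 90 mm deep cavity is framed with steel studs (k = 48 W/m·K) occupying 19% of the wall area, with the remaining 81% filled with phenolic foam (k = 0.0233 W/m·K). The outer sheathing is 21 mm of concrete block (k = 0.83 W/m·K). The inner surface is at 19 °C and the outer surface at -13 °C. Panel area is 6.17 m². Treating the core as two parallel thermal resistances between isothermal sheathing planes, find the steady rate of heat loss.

Q ≈ 3190 W

Sheathing layers in series; stud and cavity paths in parallel between them.
R_inner = 0.017/(0.634×6.17) = 0.004346 K/W
R_stud  = 0.09/(48×0.19×6.17) = 0.001599 K/W
R_cav   = 0.09/(0.0233×0.81×6.17) = 0.7729 K/W
1/R_core = 1/R_stud + 1/R_cav → R_core = 0.001596 K/W
R_outer = 0.021/(0.83×6.17) = 0.004101 K/W
R_total = 0.01004 K/W
Q = ΔT/R_total = 32/0.01004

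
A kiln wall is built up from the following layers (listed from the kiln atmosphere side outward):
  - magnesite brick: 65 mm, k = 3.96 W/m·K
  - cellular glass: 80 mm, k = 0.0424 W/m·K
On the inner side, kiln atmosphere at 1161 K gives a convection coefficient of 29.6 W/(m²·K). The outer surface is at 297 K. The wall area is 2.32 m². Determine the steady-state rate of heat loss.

Q ≈ 1030 W

Thermal resistances in series:
R_inner film = 1/(h_i·A) = 1/(29.6×2.32) = 0.01456 K/W
R_magnesite brick = L/(kA) = 0.065/(3.96×2.32) = 0.007075 K/W
R_cellular glass = L/(kA) = 0.08/(0.0424×2.32) = 0.8133 K/W
R_total = 0.8349 K/W
Q = ΔT / R_total = 864 / 0.8349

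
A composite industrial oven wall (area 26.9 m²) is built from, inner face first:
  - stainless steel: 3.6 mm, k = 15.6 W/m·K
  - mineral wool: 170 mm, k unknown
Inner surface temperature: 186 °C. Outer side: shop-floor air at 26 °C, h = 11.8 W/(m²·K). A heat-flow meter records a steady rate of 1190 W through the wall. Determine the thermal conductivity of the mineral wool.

Model the wall as resistances in series:
R_stainless steel = L/(kA) = 0.0036/(15.6×26.9) = 8.579×10^-6 K/W
R_outer film = 1/(h_o·A) = 1/(11.8×26.9) = 0.00315 K/W
Sum of known resistances R_other = 0.003159 K/W
Total R = ΔT/Q = 160/1190 = 0.1345 K/W
R_mineral wool = R_total − R_other = 0.1313 K/W
k = L/(R·A) = 0.17/(0.1313×26.9)

k ≈ 0.0481 W/(m·K)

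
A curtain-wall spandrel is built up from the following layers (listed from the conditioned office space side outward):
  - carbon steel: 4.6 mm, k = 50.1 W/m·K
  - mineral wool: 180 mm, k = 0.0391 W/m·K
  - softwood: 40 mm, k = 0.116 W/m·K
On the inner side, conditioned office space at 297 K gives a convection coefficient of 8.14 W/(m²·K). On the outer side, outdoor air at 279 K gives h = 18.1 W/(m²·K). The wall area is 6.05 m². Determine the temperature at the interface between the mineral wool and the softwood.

T ≈ 280 K

Model the wall as resistances in series:
R_inner film = 1/(h_i·A) = 1/(8.14×6.05) = 0.02031 K/W
R_carbon steel = L/(kA) = 0.0046/(50.1×6.05) = 1.518×10^-5 K/W
R_mineral wool = L/(kA) = 0.18/(0.0391×6.05) = 0.7609 K/W
R_softwood = L/(kA) = 0.04/(0.116×6.05) = 0.057 K/W
R_outer film = 1/(h_o·A) = 1/(18.1×6.05) = 0.009132 K/W
R_total = 0.8474 K/W;  Q = ΔT/R_total = 18/0.8474 = 21.24 W
T_interface = T_inner − Q·ΣR(inner→interface) = 297 − 21.2×0.7812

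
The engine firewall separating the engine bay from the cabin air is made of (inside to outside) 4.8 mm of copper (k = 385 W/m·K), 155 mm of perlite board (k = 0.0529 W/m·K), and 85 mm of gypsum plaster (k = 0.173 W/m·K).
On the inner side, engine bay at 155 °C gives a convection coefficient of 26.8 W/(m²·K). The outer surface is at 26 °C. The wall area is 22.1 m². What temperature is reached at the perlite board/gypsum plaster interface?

Model the wall as resistances in series:
R_inner film = 1/(h_i·A) = 1/(26.8×22.1) = 0.001688 K/W
R_copper = L/(kA) = 0.0048/(385×22.1) = 5.641×10^-7 K/W
R_perlite board = L/(kA) = 0.155/(0.0529×22.1) = 0.1326 K/W
R_gypsum plaster = L/(kA) = 0.085/(0.173×22.1) = 0.02223 K/W
R_total = 0.1565 K/W;  Q = ΔT/R_total = 129/0.1565 = 824.3 W
T_interface = T_inner − Q·ΣR(inner→interface) = 155 − 824×0.1343

T ≈ 44.3 °C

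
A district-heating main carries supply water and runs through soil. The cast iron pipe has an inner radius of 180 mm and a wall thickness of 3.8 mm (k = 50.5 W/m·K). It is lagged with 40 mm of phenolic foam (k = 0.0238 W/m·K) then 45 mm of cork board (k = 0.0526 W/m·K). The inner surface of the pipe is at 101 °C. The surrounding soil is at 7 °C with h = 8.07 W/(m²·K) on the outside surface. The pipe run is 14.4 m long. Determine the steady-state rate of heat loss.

Q ≈ 696 W

Treating each annulus and film as a series resistance:
R_cast iron pipe wall = ln(183.8/180)/(2π×50.5×14.4) = 4.572×10^-6 K/W
R_phenolic foam = ln(223.8/183.8)/(2π×0.0238×14.4) = 0.09144 K/W
R_cork board = ln(268.8/223.8)/(2π×0.0526×14.4) = 0.0385 K/W
R_outer film = 1/(h_o·2πr_oL) = 1/(8.07×2π×0.2688×14.4) = 0.005095 K/W
R_total = 0.135 K/W
Q = ΔT/R_total = 94/0.135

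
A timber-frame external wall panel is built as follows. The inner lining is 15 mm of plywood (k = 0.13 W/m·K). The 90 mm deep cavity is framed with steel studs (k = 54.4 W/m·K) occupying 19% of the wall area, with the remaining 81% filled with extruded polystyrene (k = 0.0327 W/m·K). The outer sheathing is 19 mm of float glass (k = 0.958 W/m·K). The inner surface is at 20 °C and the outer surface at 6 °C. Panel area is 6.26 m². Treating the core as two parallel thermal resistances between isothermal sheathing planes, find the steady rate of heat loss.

Q ≈ 609 W

Sheathing layers in series; stud and cavity paths in parallel between them.
R_inner = 0.015/(0.13×6.26) = 0.01843 K/W
R_stud  = 0.09/(54.4×0.19×6.26) = 0.001391 K/W
R_cav   = 0.09/(0.0327×0.81×6.26) = 0.5428 K/W
1/R_core = 1/R_stud + 1/R_cav → R_core = 0.001387 K/W
R_outer = 0.019/(0.958×6.26) = 0.003168 K/W
R_total = 0.02299 K/W
Q = ΔT/R_total = 14/0.02299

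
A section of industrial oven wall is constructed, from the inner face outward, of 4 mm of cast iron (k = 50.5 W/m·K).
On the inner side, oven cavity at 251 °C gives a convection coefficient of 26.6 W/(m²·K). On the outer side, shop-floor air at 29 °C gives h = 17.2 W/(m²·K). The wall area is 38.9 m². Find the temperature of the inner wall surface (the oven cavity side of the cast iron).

Series thermal resistances:
R_inner film = 1/(h_i·A) = 1/(26.6×38.9) = 9.664×10^-4 K/W
R_cast iron = L/(kA) = 0.004/(50.5×38.9) = 2.036×10^-6 K/W
R_outer film = 1/(h_o·A) = 1/(17.2×38.9) = 0.001495 K/W
R_total = 0.002463 K/W;  Q = ΔT/R_total = 222/0.002463 = 90130 W
T_interface = T_inner − Q·ΣR(inner→interface) = 251 − 90100×9.664×10^-4

T ≈ 164 °C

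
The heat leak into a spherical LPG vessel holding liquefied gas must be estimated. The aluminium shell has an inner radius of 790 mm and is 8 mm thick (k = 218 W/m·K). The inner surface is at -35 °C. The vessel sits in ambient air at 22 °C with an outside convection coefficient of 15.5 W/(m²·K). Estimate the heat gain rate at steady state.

Q ≈ 7070 W

Spherical conduction: R = (1/r_in − 1/r_out)/(4πk) per layer; series-sum.
R_aluminium shell = (1/0.79 − 1/0.798)/(4π×218) = 4.632×10^-6 K/W
R_outer film = 1/(h·4πr_o²) = 1/(15.5×4π×0.798²) = 0.008062 K/W
R_total = 0.008067 K/W
Q = ΔT/R_total = 57/0.008067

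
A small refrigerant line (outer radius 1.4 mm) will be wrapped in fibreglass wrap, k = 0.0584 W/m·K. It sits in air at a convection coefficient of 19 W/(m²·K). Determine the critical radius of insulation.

r_cr ≈ 3.07 mm

For a cylinder r_cr = k/h = 0.0584/19
r_cr = 3.07 mm; since the bare radius (1.4 mm) is below r_cr, adding a thin layer of insulation will *increase* heat loss.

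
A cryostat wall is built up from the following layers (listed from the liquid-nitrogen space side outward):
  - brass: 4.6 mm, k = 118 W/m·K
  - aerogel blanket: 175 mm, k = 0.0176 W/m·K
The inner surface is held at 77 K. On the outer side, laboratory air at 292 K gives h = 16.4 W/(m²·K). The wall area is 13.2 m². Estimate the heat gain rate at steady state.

Treating each layer as a thermal resistance in series:
R_brass = L/(kA) = 0.0046/(118×13.2) = 2.953×10^-6 K/W
R_aerogel blanket = L/(kA) = 0.175/(0.0176×13.2) = 0.7533 K/W
R_outer film = 1/(h_o·A) = 1/(16.4×13.2) = 0.004619 K/W
R_total = 0.7579 K/W
Q = ΔT / R_total = 215 / 0.7579

Q ≈ 284 W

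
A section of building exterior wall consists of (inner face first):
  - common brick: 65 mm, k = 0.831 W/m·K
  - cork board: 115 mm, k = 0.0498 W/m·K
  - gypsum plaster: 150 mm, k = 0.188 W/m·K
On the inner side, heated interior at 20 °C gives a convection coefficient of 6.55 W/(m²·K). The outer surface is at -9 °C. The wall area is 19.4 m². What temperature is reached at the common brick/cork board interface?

T ≈ 18 °C

Series thermal resistances:
R_inner film = 1/(h_i·A) = 1/(6.55×19.4) = 0.00787 K/W
R_common brick = L/(kA) = 0.065/(0.831×19.4) = 0.004032 K/W
R_cork board = L/(kA) = 0.115/(0.0498×19.4) = 0.119 K/W
R_gypsum plaster = L/(kA) = 0.15/(0.188×19.4) = 0.04113 K/W
R_total = 0.1721 K/W;  Q = ΔT/R_total = 29/0.1721 = 168.5 W
T_interface = T_inner − Q·ΣR(inner→interface) = 20 − 169×0.0119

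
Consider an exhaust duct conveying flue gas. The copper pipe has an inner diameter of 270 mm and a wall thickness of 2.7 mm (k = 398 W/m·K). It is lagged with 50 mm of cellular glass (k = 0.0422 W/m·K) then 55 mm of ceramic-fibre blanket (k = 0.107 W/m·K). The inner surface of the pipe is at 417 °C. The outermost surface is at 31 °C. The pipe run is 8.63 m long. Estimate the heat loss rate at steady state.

Q ≈ 2150 W

For a radial system each layer contributes R = ln(r_out/r_in)/(2πkL); films add R = 1/(hA).
R_copper pipe wall = ln(137.7/135)/(2π×398×8.63) = 9.176×10^-7 K/W
R_cellular glass = ln(187.7/137.7)/(2π×0.0422×8.63) = 0.1354 K/W
R_ceramic-fibre blanket = ln(242.7/187.7)/(2π×0.107×8.63) = 0.04429 K/W
R_total = 0.1797 K/W
Q = ΔT/R_total = 386/0.1797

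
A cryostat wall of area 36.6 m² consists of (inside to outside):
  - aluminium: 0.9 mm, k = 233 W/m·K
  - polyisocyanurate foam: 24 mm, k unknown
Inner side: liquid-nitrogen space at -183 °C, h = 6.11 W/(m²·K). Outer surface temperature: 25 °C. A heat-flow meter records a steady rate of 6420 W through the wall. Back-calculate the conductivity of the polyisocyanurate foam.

Treating each layer as a thermal resistance in series:
R_inner film = 1/(h_i·A) = 1/(6.11×36.6) = 0.004472 K/W
R_aluminium = L/(kA) = 0.0009/(233×36.6) = 1.055×10^-7 K/W
Sum of known resistances R_other = 0.004472 K/W
Total R = ΔT/Q = 208/6420 = 0.0324 K/W
R_polyisocyanurate foam = R_total − R_other = 0.02793 K/W
k = L/(R·A) = 0.024/(0.02793×36.6)

k ≈ 0.0235 W/(m·K)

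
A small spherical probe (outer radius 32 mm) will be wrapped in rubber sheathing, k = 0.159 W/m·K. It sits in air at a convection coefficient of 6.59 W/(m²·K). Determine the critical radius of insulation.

For a sphere r_cr = 2k/h = 2×0.159/6.59
r_cr = 48.3 mm; since the bare radius (32 mm) is below r_cr, adding a thin layer of insulation will *increase* heat loss.

r_cr ≈ 48.3 mm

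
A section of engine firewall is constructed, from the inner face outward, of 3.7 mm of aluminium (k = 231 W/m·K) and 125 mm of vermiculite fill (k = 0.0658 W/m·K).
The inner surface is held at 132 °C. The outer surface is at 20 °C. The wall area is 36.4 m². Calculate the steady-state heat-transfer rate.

Model the wall as resistances in series:
R_aluminium = L/(kA) = 0.0037/(231×36.4) = 4.4×10^-7 K/W
R_vermiculite fill = L/(kA) = 0.125/(0.0658×36.4) = 0.05219 K/W
R_total = 0.05219 K/W
Q = ΔT / R_total = 112 / 0.05219

Q ≈ 2150 W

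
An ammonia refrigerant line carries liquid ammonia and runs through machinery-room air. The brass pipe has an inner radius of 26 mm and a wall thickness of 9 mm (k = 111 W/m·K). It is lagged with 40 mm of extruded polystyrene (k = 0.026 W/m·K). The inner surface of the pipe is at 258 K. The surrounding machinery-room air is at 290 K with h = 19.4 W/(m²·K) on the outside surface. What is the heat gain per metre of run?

Cylindrical conduction, so R = ln(r₂/r₁)/(2πkL) per layer, in series:
R_brass pipe wall = ln(35/26)/(2π×111×1) = 4.262×10^-4 K/W
R_extruded polystyrene = ln(75/35)/(2π×0.026×1) = 4.665 K/W
R_outer film = 1/(h_o·2πr_oL) = 1/(19.4×2π×0.075×1) = 0.1094 K/W
R_total = 4.775 K/W
Q = ΔT/R_total = 32/4.775

q′ ≈ 6.7 W/m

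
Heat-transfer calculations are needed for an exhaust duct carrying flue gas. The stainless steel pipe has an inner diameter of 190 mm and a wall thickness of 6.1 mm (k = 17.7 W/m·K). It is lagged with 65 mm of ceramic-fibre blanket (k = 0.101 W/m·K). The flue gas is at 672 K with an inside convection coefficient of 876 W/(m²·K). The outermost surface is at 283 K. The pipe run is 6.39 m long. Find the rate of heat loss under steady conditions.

Q ≈ 3170 W

Radial resistances (cylindrical: R_cond = ln(r_o/r_i)/(2πkL), R_conv = 1/(h·2πrL)):
R_inner film = 1/(h_i·2πr₁L) = 1/(876×2π×0.095×6.39) = 2.993×10^-4 K/W
R_stainless steel pipe wall = ln(101.1/95)/(2π×17.7×6.39) = 8.757×10^-5 K/W
R_ceramic-fibre blanket = ln(166.1/101.1)/(2π×0.101×6.39) = 0.1224 K/W
R_total = 0.1228 K/W
Q = ΔT/R_total = 389/0.1228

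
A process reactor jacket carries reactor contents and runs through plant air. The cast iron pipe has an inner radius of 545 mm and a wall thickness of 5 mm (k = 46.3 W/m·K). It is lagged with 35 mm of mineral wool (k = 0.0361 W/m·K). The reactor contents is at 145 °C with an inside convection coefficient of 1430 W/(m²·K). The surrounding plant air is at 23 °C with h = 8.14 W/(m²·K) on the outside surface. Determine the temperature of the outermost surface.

T ≈ 36.3 °C

For a radial system each layer contributes R = ln(r_out/r_in)/(2πkL); films add R = 1/(hA).
R_inner film = 1/(h_i·2πr₁L) = 1/(1430×2π×0.545×1) = 2.042×10^-4 K/W
R_cast iron pipe wall = ln(550/545)/(2π×46.3×1) = 3.139×10^-5 K/W
R_mineral wool = ln(585/550)/(2π×0.0361×1) = 0.272 K/W
R_outer film = 1/(h_o·2πr_oL) = 1/(8.14×2π×0.585×1) = 0.03342 K/W
R_total = 0.3056 K/W
Q = ΔT/R_total = 122/0.3056
Q = 399 W/m
T_interface = T_inner − Q·ΣR(inner→interface) = 145 − 399×0.2722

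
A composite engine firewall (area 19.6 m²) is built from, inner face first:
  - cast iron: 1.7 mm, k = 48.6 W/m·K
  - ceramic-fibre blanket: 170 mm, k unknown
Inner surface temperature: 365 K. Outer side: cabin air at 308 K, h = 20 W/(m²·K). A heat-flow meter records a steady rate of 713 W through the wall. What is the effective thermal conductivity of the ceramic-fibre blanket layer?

Thermal resistances in series:
R_cast iron = L/(kA) = 0.0017/(48.6×19.6) = 1.785×10^-6 K/W
R_outer film = 1/(h_o·A) = 1/(20×19.6) = 0.002551 K/W
Sum of known resistances R_other = 0.002553 K/W
Total R = ΔT/Q = 57/713 = 0.07994 K/W
R_ceramic-fibre blanket = R_total − R_other = 0.07739 K/W
k = L/(R·A) = 0.17/(0.07739×19.6)

k ≈ 0.112 W/(m·K)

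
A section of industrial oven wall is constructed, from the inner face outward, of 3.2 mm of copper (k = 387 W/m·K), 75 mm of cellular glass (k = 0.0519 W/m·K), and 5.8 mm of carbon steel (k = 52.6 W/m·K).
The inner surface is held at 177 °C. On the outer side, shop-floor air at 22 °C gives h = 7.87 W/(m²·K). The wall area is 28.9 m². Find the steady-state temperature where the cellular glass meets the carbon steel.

Thermal resistances in series:
R_copper = L/(kA) = 0.0032/(387×28.9) = 2.861×10^-7 K/W
R_cellular glass = L/(kA) = 0.075/(0.0519×28.9) = 0.05 K/W
R_carbon steel = L/(kA) = 0.0058/(52.6×28.9) = 3.815×10^-6 K/W
R_outer film = 1/(h_o·A) = 1/(7.87×28.9) = 0.004397 K/W
R_total = 0.0544 K/W;  Q = ΔT/R_total = 155/0.0544 = 2849 W
T_interface = T_inner − Q·ΣR(inner→interface) = 177 − 2850×0.05

T ≈ 34.5 °C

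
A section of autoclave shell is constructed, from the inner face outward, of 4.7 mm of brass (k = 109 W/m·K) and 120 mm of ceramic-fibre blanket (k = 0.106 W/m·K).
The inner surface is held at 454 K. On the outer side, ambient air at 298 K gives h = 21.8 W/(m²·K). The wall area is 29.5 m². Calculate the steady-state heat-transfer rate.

Treating each layer as a thermal resistance in series:
R_brass = L/(kA) = 0.0047/(109×29.5) = 1.462×10^-6 K/W
R_ceramic-fibre blanket = L/(kA) = 0.12/(0.106×29.5) = 0.03838 K/W
R_outer film = 1/(h_o·A) = 1/(21.8×29.5) = 0.001555 K/W
R_total = 0.03993 K/W
Q = ΔT / R_total = 156 / 0.03993

Q ≈ 3910 W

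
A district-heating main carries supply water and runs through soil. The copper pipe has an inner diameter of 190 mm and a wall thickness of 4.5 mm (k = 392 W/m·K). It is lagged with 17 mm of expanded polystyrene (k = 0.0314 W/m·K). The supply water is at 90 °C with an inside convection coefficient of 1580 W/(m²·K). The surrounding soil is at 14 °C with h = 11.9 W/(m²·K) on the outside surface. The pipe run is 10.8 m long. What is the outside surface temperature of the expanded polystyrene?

T ≈ 23.5 °C

For a radial system each layer contributes R = ln(r_out/r_in)/(2πkL); films add R = 1/(hA).
R_inner film = 1/(h_i·2πr₁L) = 1/(1580×2π×0.095×10.8) = 9.818×10^-5 K/W
R_copper pipe wall = ln(99.5/95)/(2π×392×10.8) = 1.74×10^-6 K/W
R_expanded polystyrene = ln(116.5/99.5)/(2π×0.0314×10.8) = 0.07403 K/W
R_outer film = 1/(h_o·2πr_oL) = 1/(11.9×2π×0.1165×10.8) = 0.01063 K/W
R_total = 0.08476 K/W
Q = ΔT/R_total = 76/0.08476
Q = 897 W
T_interface = T_inner − Q·ΣR(inner→interface) = 90 − 897×0.07413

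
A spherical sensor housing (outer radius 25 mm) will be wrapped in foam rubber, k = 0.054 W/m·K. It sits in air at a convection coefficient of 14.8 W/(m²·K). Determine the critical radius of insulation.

For a sphere r_cr = 2k/h = 2×0.054/14.8
r_cr = 7.3 mm; since the bare radius (25 mm) is above r_cr, any added insulation will reduce heat loss.

r_cr ≈ 7.3 mm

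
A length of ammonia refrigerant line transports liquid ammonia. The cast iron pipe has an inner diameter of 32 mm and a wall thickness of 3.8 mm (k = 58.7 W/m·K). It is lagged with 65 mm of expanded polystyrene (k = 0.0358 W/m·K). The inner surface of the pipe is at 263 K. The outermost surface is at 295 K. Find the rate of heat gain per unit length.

Treating each annulus and film as a series resistance:
R_cast iron pipe wall = ln(19.8/16)/(2π×58.7×1) = 5.778×10^-4 K/W
R_expanded polystyrene = ln(84.8/19.8)/(2π×0.0358×1) = 6.467 K/W
R_total = 6.467 K/W
Q = ΔT/R_total = 32/6.467

q′ ≈ 4.95 W/m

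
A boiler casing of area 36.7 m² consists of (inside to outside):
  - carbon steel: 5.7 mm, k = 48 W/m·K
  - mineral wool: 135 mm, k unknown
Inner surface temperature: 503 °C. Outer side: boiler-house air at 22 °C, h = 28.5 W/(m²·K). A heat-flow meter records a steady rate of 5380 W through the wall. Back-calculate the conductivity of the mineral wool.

Series thermal resistances:
R_carbon steel = L/(kA) = 0.0057/(48×36.7) = 3.236×10^-6 K/W
R_outer film = 1/(h_o·A) = 1/(28.5×36.7) = 9.561×10^-4 K/W
Sum of known resistances R_other = 9.593×10^-4 K/W
Total R = ΔT/Q = 481/5380 = 0.08941 K/W
R_mineral wool = R_total − R_other = 0.08845 K/W
k = L/(R·A) = 0.135/(0.08845×36.7)

k ≈ 0.0416 W/(m·K)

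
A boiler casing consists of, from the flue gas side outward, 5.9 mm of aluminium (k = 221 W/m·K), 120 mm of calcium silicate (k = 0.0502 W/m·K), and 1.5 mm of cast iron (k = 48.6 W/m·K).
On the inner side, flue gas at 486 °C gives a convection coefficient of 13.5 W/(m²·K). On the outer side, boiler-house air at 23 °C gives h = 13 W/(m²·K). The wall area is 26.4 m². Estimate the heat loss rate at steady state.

Q ≈ 4810 W

Series thermal resistances:
R_inner film = 1/(h_i·A) = 1/(13.5×26.4) = 0.002806 K/W
R_aluminium = L/(kA) = 0.0059/(221×26.4) = 1.011×10^-6 K/W
R_calcium silicate = L/(kA) = 0.12/(0.0502×26.4) = 0.09055 K/W
R_cast iron = L/(kA) = 0.0015/(48.6×26.4) = 1.169×10^-6 K/W
R_outer film = 1/(h_o·A) = 1/(13×26.4) = 0.002914 K/W
R_total = 0.09627 K/W
Q = ΔT / R_total = 463 / 0.09627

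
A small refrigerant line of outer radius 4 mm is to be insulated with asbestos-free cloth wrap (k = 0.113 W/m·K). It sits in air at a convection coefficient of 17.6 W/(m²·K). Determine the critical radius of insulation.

r_cr ≈ 6.42 mm

For a cylinder r_cr = k/h = 0.113/17.6
r_cr = 6.42 mm; since the bare radius (4 mm) is below r_cr, adding a thin layer of insulation will *increase* heat loss.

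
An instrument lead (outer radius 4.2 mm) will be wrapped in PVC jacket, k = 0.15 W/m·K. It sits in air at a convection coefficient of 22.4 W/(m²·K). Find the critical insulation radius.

r_cr ≈ 6.7 mm

For a cylinder r_cr = k/h = 0.15/22.4
r_cr = 6.7 mm; since the bare radius (4.2 mm) is below r_cr, adding a thin layer of insulation will *increase* heat loss.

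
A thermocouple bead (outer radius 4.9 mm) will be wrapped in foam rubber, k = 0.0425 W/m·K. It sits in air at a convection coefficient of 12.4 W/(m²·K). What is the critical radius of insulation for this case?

For a sphere r_cr = 2k/h = 2×0.0425/12.4
r_cr = 6.85 mm; since the bare radius (4.9 mm) is below r_cr, adding a thin layer of insulation will *increase* heat loss.

r_cr ≈ 6.85 mm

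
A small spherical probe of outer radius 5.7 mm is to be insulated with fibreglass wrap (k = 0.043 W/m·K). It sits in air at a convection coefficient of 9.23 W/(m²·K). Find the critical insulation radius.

r_cr ≈ 9.32 mm

For a sphere r_cr = 2k/h = 2×0.043/9.23
r_cr = 9.32 mm; since the bare radius (5.7 mm) is below r_cr, adding a thin layer of insulation will *increase* heat loss.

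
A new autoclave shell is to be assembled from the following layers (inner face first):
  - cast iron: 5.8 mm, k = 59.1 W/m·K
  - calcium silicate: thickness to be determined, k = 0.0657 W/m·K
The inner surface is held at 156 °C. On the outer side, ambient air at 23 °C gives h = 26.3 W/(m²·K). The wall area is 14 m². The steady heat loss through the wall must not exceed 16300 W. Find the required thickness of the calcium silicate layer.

Using the resistance-network approach (series):
R_cast iron = L/(kA) = 0.0058/(59.1×14) = 7.01×10^-6 K/W
R_outer film = 1/(h_o·A) = 1/(26.3×14) = 0.002716 K/W
Sum of the known resistances R_other = 0.002723 K/W
Required total resistance R_tot = ΔT/Q_allow = 133/16300 = 0.00816 K/W
R_calcium silicate = R_tot − R_other = 0.005437 K/W
L = R·k·A = 0.005437×0.0657×14

L ≈ 5 mm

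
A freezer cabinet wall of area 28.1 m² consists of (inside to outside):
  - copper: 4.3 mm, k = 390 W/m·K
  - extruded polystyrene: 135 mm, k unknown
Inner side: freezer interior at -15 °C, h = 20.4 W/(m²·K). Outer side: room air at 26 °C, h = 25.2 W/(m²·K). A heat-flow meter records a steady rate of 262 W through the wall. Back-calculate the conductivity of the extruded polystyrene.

k ≈ 0.0313 W/(m·K)

Thermal resistances in series:
R_inner film = 1/(h_i·A) = 1/(20.4×28.1) = 0.001744 K/W
R_copper = L/(kA) = 0.0043/(390×28.1) = 3.924×10^-7 K/W
R_outer film = 1/(h_o·A) = 1/(25.2×28.1) = 0.001412 K/W
Sum of known resistances R_other = 0.003157 K/W
Total R = ΔT/Q = 41/262 = 0.1565 K/W
R_extruded polystyrene = R_total − R_other = 0.1533 K/W
k = L/(R·A) = 0.135/(0.1533×28.1)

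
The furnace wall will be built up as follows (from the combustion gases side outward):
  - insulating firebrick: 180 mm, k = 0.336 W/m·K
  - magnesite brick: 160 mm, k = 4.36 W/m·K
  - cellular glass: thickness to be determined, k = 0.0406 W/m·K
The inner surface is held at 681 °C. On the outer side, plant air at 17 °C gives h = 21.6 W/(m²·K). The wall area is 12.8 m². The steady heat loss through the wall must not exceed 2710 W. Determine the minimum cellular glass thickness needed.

L ≈ 102 mm

Thermal resistances in series:
R_insulating firebrick = L/(kA) = 0.18/(0.336×12.8) = 0.04185 K/W
R_magnesite brick = L/(kA) = 0.16/(4.36×12.8) = 0.002867 K/W
R_outer film = 1/(h_o·A) = 1/(21.6×12.8) = 0.003617 K/W
Sum of the known resistances R_other = 0.04834 K/W
Required total resistance R_tot = ΔT/Q_allow = 664/2710 = 0.245 K/W
R_cellular glass = R_tot − R_other = 0.1967 K/W
L = R·k·A = 0.1967×0.0406×12.8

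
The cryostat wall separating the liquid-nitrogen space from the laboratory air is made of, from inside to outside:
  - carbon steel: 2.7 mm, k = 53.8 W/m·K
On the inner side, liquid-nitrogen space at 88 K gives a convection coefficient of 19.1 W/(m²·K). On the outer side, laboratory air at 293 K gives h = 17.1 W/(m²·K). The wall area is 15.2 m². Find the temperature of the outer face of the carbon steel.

T ≈ 185 K

Treating each layer as a thermal resistance in series:
R_inner film = 1/(h_i·A) = 1/(19.1×15.2) = 0.003444 K/W
R_carbon steel = L/(kA) = 0.0027/(53.8×15.2) = 3.302×10^-6 K/W
R_outer film = 1/(h_o·A) = 1/(17.1×15.2) = 0.003847 K/W
R_total = 0.007295 K/W;  Q = ΔT/R_total = 205/0.007295 = 28100 W
T_interface = T_inner + Q·ΣR(inner→interface) = 88 + 28100×0.003448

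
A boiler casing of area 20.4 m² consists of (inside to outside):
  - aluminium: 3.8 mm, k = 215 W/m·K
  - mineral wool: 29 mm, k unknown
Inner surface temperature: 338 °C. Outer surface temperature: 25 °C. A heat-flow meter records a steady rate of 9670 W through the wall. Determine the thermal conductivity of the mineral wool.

Series thermal resistances:
R_aluminium = L/(kA) = 0.0038/(215×20.4) = 8.664×10^-7 K/W
Sum of known resistances R_other = 8.664×10^-7 K/W
Total R = ΔT/Q = 313/9670 = 0.03237 K/W
R_mineral wool = R_total − R_other = 0.03237 K/W
k = L/(R·A) = 0.029/(0.03237×20.4)

k ≈ 0.0439 W/(m·K)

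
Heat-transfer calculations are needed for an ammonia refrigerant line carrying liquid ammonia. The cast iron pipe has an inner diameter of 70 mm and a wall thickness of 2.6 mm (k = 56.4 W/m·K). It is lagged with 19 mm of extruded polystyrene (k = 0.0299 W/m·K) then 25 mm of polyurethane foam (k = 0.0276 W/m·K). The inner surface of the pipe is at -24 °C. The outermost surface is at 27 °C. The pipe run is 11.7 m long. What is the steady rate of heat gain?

Q ≈ 139 W

Cylindrical conduction, so R = ln(r₂/r₁)/(2πkL) per layer, in series:
R_cast iron pipe wall = ln(37.6/35)/(2π×56.4×11.7) = 1.728×10^-5 K/W
R_extruded polystyrene = ln(56.6/37.6)/(2π×0.0299×11.7) = 0.1861 K/W
R_polyurethane foam = ln(81.6/56.6)/(2π×0.0276×11.7) = 0.1803 K/W
R_total = 0.3664 K/W
Q = ΔT/R_total = 51/0.3664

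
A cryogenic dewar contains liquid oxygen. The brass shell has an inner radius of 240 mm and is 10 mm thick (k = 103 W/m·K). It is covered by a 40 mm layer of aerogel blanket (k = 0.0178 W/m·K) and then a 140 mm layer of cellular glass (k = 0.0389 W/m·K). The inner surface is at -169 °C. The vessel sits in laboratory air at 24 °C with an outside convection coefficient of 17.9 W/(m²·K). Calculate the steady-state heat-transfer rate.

Radial (spherical) resistances in series:
R_brass shell = (1/0.24 − 1/0.25)/(4π×103) = 1.288×10^-4 K/W
R_aerogel blanket = (1/0.25 − 1/0.29)/(4π×0.0178) = 2.467 K/W
R_cellular glass = (1/0.29 − 1/0.43)/(4π×0.0389) = 2.297 K/W
R_outer film = 1/(h·4πr_o²) = 1/(17.9×4π×0.43²) = 0.02404 K/W
R_total = 4.787 K/W
Q = ΔT/R_total = 193/4.787

Q ≈ 40.3 W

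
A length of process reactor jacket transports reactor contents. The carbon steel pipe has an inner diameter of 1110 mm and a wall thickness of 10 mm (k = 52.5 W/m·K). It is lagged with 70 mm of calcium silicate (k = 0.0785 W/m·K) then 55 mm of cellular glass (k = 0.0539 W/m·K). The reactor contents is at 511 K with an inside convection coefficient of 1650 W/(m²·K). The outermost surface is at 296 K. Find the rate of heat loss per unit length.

q′ ≈ 446 W/m

Radial resistances (cylindrical: R_cond = ln(r_o/r_i)/(2πkL), R_conv = 1/(h·2πrL)):
R_inner film = 1/(h_i·2πr₁L) = 1/(1650×2π×0.555×1) = 1.738×10^-4 K/W
R_carbon steel pipe wall = ln(565/555)/(2π×52.5×1) = 5.414×10^-5 K/W
R_calcium silicate = ln(635/565)/(2π×0.0785×1) = 0.2368 K/W
R_cellular glass = ln(690/635)/(2π×0.0539×1) = 0.2453 K/W
R_total = 0.4823 K/W
Q = ΔT/R_total = 215/0.4823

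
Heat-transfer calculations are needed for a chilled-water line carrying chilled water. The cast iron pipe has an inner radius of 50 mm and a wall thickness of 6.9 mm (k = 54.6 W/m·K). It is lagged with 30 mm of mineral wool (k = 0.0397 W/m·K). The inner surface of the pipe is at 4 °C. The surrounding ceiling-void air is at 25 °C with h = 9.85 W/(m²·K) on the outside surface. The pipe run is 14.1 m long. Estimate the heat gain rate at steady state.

Radial resistances (cylindrical: R_cond = ln(r_o/r_i)/(2πkL), R_conv = 1/(h·2πrL)):
R_cast iron pipe wall = ln(56.9/50)/(2π×54.6×14.1) = 2.672×10^-5 K/W
R_mineral wool = ln(86.9/56.9)/(2π×0.0397×14.1) = 0.1204 K/W
R_outer film = 1/(h_o·2πr_oL) = 1/(9.85×2π×0.0869×14.1) = 0.01319 K/W
R_total = 0.1336 K/W
Q = ΔT/R_total = 21/0.1336

Q ≈ 157 W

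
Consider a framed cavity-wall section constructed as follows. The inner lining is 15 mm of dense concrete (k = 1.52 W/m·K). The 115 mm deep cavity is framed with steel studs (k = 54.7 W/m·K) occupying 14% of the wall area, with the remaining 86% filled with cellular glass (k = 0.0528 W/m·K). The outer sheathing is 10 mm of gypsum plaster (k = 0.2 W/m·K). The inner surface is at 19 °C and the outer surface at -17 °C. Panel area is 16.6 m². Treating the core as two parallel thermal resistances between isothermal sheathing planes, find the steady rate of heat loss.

Sheathing layers in series; stud and cavity paths in parallel between them.
R_inner = 0.015/(1.52×16.6) = 5.945×10^-4 K/W
R_stud  = 0.115/(54.7×0.14×16.6) = 9.046×10^-4 K/W
R_cav   = 0.115/(0.0528×0.86×16.6) = 0.1526 K/W
1/R_core = 1/R_stud + 1/R_cav → R_core = 8.993×10^-4 K/W
R_outer = 0.01/(0.2×16.6) = 0.003012 K/W
R_total = 0.004506 K/W
Q = ΔT/R_total = 36/0.004506

Q ≈ 7990 W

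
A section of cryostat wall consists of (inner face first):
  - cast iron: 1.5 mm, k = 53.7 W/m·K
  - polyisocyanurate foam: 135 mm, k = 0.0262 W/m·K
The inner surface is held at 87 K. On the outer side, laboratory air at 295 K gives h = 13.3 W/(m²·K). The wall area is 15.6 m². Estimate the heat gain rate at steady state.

Model the wall as resistances in series:
R_cast iron = L/(kA) = 0.0015/(53.7×15.6) = 1.791×10^-6 K/W
R_polyisocyanurate foam = L/(kA) = 0.135/(0.0262×15.6) = 0.3303 K/W
R_outer film = 1/(h_o·A) = 1/(13.3×15.6) = 0.00482 K/W
R_total = 0.3351 K/W
Q = ΔT / R_total = 208 / 0.3351

Q ≈ 621 W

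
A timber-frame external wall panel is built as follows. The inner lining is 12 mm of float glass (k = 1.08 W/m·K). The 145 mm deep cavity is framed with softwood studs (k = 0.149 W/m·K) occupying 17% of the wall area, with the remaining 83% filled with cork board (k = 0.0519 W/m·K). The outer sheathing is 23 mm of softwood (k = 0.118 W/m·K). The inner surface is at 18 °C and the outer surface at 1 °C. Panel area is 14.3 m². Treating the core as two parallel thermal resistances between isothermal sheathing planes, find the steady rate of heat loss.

Q ≈ 105 W

Sheathing layers in series; stud and cavity paths in parallel between them.
R_inner = 0.012/(1.08×14.3) = 7.77×10^-4 K/W
R_stud  = 0.145/(0.149×0.17×14.3) = 0.4003 K/W
R_cav   = 0.145/(0.0519×0.83×14.3) = 0.2354 K/W
1/R_core = 1/R_stud + 1/R_cav → R_core = 0.1482 K/W
R_outer = 0.023/(0.118×14.3) = 0.01363 K/W
R_total = 0.1626 K/W
Q = ΔT/R_total = 17/0.1626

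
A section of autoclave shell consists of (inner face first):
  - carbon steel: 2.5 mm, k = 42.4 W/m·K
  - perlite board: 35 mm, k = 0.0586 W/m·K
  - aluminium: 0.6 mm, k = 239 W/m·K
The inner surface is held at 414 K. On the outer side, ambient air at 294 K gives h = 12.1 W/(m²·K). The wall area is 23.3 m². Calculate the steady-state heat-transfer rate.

Q ≈ 4110 W

Using the resistance-network approach (series):
R_carbon steel = L/(kA) = 0.0025/(42.4×23.3) = 2.531×10^-6 K/W
R_perlite board = L/(kA) = 0.035/(0.0586×23.3) = 0.02563 K/W
R_aluminium = L/(kA) = 0.0006/(239×23.3) = 1.077×10^-7 K/W
R_outer film = 1/(h_o·A) = 1/(12.1×23.3) = 0.003547 K/W
R_total = 0.02918 K/W
Q = ΔT / R_total = 120 / 0.02918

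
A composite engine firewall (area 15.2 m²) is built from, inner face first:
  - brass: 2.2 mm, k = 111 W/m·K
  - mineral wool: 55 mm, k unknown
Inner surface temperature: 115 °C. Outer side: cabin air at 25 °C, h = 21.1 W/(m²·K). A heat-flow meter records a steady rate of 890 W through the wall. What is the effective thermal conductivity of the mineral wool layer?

Model the wall as resistances in series:
R_brass = L/(kA) = 0.0022/(111×15.2) = 1.304×10^-6 K/W
R_outer film = 1/(h_o·A) = 1/(21.1×15.2) = 0.003118 K/W
Sum of known resistances R_other = 0.003119 K/W
Total R = ΔT/Q = 90/890 = 0.1011 K/W
R_mineral wool = R_total − R_other = 0.098 K/W
k = L/(R·A) = 0.055/(0.098×15.2)

k ≈ 0.0369 W/(m·K)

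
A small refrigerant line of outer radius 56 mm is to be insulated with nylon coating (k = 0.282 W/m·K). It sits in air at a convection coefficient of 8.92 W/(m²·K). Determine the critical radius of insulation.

r_cr ≈ 31.6 mm

For a cylinder r_cr = k/h = 0.282/8.92
r_cr = 31.6 mm; since the bare radius (56 mm) is above r_cr, any added insulation will reduce heat loss.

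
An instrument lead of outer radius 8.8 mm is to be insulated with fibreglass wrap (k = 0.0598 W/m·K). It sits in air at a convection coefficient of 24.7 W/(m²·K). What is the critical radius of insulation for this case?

For a cylinder r_cr = k/h = 0.0598/24.7
r_cr = 2.42 mm; since the bare radius (8.8 mm) is above r_cr, any added insulation will reduce heat loss.

r_cr ≈ 2.42 mm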